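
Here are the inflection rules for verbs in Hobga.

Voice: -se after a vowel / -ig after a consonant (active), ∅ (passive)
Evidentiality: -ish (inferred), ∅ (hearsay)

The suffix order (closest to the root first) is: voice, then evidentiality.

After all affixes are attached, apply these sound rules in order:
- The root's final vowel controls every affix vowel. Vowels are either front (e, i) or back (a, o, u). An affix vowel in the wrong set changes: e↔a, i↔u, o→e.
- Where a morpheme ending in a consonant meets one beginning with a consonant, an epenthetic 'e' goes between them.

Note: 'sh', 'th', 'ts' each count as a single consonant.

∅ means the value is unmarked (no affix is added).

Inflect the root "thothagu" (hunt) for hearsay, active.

Attach voice active -se (after vowel 'u') → thothaguse.
evidentiality = hearsay: zero marking, form stays thothaguse.
Apply vowel harmony: thothaguse → thothagusa.
Epenthesis: no change.

thothagusa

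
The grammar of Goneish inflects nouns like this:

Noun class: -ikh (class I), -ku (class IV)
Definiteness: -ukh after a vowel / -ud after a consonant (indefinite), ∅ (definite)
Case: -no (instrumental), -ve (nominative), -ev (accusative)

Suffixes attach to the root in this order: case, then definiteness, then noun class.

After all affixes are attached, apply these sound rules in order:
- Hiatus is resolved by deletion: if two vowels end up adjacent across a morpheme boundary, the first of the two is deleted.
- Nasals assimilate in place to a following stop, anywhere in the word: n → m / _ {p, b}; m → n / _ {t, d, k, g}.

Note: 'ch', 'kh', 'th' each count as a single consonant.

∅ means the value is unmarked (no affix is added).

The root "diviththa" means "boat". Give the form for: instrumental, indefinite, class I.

diviththanukhikh

Attach case instrumental -no → diviththano.
Attach definiteness indefinite -ukh (after vowel 'o') → diviththanoukh.
Attach noun class class I -ikh → diviththanoukhikh.
Apply vowel deletion: diviththanoukhikh → diviththanukhikh.
Nasal assimilation: no change.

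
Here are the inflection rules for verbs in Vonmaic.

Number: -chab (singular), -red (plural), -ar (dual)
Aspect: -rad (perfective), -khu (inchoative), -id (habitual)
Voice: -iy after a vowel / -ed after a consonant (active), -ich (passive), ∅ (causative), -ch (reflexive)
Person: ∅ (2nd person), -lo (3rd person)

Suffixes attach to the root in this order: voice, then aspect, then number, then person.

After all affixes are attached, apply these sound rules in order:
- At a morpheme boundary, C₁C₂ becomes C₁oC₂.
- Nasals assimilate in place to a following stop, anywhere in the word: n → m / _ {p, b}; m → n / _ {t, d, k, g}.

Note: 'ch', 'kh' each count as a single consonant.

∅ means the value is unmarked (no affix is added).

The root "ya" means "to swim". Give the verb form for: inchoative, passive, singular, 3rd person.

yaichokhuchabolo

Attach voice passive -ich → yaich.
Attach aspect inchoative -khu → yaichkhu.
Attach number singular -chab → yaichkhuchab.
Attach person 3rd person -lo → yaichkhuchablo.
Apply epenthesis: yaichkhuchablo → yaichokhuchabolo.
Nasal assimilation: no change.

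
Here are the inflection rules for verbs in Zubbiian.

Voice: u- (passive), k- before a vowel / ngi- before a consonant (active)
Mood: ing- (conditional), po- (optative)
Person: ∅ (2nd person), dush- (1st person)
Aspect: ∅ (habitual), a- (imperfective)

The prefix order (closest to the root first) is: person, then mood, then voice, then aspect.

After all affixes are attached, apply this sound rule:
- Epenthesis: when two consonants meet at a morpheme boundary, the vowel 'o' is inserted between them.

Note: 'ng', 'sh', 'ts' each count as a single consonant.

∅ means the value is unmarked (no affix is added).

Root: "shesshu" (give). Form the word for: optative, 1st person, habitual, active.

ngipodushoshesshu

Attach person 1st person dush- → dushshesshu.
Attach mood optative po- → podushshesshu.
Attach voice active ngi- (before consonant 'p') → ngipodushshesshu.
aspect = habitual: zero marking, form stays ngipodushshesshu.
Apply epenthesis: ngipodushshesshu → ngipodushoshesshu.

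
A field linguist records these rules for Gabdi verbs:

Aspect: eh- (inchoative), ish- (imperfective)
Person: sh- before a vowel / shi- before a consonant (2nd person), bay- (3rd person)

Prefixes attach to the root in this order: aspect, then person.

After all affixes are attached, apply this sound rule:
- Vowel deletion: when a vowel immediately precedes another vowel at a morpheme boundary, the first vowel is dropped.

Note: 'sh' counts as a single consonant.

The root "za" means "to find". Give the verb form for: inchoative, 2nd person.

Attach aspect inchoative eh- → ehza.
Attach person 2nd person sh- (before vowel 'e') → shehza.
Vowel deletion: no change.

shehza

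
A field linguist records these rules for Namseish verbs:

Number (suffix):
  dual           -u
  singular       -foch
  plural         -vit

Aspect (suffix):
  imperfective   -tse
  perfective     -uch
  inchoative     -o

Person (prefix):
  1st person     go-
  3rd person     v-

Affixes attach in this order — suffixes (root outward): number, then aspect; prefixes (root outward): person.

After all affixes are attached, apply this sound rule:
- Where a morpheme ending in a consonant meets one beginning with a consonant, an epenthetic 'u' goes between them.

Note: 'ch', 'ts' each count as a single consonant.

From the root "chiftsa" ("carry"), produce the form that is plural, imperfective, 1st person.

Attach person 1st person go- → gochiftsa.
Attach number plural -vit → gochiftsavit.
Attach aspect imperfective -tse → gochiftsavittse.
Apply epenthesis: gochiftsavittse → gochiftsavitutse.

gochiftsavitutse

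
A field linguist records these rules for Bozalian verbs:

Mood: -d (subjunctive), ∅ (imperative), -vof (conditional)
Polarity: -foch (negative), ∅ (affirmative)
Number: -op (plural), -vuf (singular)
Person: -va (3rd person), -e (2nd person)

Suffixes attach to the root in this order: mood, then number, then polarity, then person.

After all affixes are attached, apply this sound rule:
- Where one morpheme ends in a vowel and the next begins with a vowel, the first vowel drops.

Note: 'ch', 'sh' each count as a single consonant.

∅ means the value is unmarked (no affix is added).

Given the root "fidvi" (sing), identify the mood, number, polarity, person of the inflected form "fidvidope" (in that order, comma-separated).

subjunctive, plural, affirmative, 2nd person

Segment: fidvi-d-op-e.
mood: -d → subjunctive.
number: -op → plural.
polarity: ∅ → affirmative.
person: -e → 2nd person.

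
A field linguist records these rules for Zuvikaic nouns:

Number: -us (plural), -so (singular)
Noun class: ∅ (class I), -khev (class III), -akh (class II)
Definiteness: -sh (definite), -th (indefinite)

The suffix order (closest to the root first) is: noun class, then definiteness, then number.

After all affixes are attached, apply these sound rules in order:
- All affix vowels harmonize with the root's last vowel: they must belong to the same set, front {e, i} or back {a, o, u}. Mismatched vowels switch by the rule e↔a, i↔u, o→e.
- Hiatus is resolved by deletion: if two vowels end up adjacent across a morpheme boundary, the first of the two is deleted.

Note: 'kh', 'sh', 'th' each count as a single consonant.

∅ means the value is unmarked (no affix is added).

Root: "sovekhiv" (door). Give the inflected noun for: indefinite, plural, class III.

Attach noun class class III -khev → sovekhivkhev.
Attach definiteness indefinite -th → sovekhivkhevth.
Attach number plural -us → sovekhivkhevthus.
Apply vowel harmony: sovekhivkhevthus → sovekhivkhevthis.
Vowel deletion: no change.

sovekhivkhevthis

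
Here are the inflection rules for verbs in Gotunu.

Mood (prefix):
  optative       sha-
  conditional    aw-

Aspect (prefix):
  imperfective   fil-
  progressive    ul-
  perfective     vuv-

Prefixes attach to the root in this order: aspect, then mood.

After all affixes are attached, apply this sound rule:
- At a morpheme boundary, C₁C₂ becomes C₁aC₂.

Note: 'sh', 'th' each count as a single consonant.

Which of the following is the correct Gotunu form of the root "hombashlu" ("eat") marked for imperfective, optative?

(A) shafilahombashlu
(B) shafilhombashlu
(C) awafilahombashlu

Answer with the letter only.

Attach aspect imperfective fil- → filhombashlu.
Attach mood optative sha- → shafilhombashlu.
Apply epenthesis: shafilhombashlu → shafilahombashlu.
So the correct form is shafilahombashlu, option (A).
(B) shafilhombashlu is wrong: it fails to apply the sound rule(s).
(C) awafilahombashlu is wrong: it uses conditional instead of optative for mood.

A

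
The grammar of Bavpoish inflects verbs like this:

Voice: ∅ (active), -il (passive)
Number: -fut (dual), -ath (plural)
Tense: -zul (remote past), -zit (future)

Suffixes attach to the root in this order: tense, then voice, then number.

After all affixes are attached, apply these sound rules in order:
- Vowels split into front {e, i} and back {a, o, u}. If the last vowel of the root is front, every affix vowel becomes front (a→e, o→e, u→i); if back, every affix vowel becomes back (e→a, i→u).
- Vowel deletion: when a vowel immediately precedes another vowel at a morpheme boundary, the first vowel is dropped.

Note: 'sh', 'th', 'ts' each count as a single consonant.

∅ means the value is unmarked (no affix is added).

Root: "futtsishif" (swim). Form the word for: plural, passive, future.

futtsishifzitileth

Attach tense future -zit → futtsishifzit.
Attach voice passive -il → futtsishifzitil.
Attach number plural -ath → futtsishifzitilath.
Apply vowel harmony: futtsishifzitilath → futtsishifzitileth.
Vowel deletion: no change.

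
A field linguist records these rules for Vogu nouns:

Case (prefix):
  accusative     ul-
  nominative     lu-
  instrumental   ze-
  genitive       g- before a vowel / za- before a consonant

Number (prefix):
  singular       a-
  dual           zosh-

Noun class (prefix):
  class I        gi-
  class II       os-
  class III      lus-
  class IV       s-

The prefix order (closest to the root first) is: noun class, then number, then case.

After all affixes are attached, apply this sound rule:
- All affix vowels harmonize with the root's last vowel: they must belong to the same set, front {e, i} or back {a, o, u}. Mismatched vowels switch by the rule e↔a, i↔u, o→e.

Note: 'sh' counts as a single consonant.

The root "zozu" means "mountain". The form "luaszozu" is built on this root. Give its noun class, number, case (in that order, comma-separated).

Segment: lu-a-s-zozu.
noun class: s- → class IV.
number: a- → singular.
case: lu- → nominative.

class IV, singular, nominative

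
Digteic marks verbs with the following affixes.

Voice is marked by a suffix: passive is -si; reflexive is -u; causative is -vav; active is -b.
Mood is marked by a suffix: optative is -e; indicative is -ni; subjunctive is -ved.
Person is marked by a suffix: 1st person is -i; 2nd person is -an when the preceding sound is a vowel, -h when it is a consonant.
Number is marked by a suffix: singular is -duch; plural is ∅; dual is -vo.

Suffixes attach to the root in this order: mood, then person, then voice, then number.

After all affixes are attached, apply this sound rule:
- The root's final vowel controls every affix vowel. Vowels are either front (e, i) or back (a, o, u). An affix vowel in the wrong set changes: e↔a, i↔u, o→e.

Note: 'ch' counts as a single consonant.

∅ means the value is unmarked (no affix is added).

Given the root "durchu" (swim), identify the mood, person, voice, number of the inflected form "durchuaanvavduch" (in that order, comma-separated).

Segment: durchu-e-an-vav-duch.
mood: -e → optative.
person: -an/h → 2nd person.
voice: -vav → causative.
number: -duch → singular.

optative, 2nd person, causative, singular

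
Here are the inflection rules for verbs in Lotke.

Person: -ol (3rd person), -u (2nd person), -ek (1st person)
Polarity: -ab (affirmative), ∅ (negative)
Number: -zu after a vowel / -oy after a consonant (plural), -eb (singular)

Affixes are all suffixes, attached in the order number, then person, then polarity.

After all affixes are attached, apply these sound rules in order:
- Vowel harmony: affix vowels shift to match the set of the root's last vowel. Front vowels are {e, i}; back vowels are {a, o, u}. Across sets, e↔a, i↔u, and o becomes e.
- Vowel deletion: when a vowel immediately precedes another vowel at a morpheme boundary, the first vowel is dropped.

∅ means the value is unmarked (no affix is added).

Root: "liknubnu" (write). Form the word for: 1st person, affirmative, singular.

liknubnabakab

Attach number singular -eb → liknubnueb.
Attach person 1st person -ek → liknubnuebek.
Attach polarity affirmative -ab → liknubnuebekab.
Apply vowel harmony: liknubnuebekab → liknubnuabakab.
Apply vowel deletion: liknubnuabakab → liknubnabakab.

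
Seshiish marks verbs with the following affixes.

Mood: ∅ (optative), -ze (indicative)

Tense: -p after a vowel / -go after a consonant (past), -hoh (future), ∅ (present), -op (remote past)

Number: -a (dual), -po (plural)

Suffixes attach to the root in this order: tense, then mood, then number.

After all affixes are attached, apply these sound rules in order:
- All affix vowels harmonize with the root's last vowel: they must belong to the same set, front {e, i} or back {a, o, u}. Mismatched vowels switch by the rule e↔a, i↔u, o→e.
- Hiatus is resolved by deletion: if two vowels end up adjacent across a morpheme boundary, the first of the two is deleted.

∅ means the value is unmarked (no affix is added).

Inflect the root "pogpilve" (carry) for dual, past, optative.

Attach tense past -p (after vowel 'e') → pogpilvep.
mood = optative: zero marking, form stays pogpilvep.
Attach number dual -a → pogpilvepa.
Apply vowel harmony: pogpilvepa → pogpilvepe.
Vowel deletion: no change.

pogpilvepe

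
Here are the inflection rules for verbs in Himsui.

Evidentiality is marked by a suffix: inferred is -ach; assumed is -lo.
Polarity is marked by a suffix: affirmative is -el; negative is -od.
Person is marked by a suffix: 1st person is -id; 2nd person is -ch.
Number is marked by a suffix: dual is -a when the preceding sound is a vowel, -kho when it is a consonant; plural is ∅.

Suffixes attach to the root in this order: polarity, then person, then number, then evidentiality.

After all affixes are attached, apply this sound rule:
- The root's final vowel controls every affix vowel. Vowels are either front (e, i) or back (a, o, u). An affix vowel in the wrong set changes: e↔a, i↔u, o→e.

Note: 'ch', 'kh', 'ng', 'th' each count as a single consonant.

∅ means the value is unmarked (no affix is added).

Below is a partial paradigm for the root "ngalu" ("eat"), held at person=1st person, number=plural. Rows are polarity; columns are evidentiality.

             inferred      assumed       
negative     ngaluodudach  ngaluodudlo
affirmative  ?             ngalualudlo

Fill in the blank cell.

Attach polarity affirmative -el → ngaluel.
Attach person 1st person -id → ngaluelid.
number = plural: zero marking, form stays ngaluelid.
Attach evidentiality inferred -ach → ngaluelidach.
Apply vowel harmony: ngaluelidach → ngalualudach.

ngalualudach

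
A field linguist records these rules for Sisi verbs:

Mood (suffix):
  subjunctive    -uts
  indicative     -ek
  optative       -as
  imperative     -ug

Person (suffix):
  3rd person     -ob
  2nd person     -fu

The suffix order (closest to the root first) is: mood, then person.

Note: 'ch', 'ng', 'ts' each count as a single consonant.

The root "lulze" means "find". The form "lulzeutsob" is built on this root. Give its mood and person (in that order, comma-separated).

subjunctive, 3rd person

Segment: lulze-uts-ob.
mood: -uts → subjunctive.
person: -ob → 3rd person.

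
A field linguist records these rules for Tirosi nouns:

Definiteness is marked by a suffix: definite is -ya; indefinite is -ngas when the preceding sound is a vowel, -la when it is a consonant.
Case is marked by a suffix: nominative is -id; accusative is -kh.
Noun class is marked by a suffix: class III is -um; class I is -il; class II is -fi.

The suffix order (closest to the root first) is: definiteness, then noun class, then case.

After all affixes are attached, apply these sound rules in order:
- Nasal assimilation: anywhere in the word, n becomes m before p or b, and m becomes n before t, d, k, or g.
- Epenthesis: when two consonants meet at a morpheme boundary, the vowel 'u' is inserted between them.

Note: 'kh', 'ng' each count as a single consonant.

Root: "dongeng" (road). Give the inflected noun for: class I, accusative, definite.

dongenguyailukh

Attach definiteness definite -ya → dongengya.
Attach noun class class I -il → dongengyail.
Attach case accusative -kh → dongengyailkh.
Nasal assimilation: no change.
Apply epenthesis: dongengyailkh → dongenguyailukh.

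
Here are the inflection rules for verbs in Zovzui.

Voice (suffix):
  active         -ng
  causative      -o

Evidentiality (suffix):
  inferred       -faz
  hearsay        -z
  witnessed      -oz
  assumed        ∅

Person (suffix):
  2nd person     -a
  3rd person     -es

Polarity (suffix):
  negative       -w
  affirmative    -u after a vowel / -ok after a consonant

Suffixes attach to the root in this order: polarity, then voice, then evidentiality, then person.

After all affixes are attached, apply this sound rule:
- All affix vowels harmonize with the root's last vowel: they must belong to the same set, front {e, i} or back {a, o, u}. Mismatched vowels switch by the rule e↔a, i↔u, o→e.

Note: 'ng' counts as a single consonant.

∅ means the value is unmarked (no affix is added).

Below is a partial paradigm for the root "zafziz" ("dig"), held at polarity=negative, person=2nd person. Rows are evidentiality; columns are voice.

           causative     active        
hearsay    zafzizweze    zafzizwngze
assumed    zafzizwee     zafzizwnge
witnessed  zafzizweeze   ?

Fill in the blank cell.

Attach polarity negative -w → zafzizw.
Attach voice active -ng → zafzizwng.
Attach evidentiality witnessed -oz → zafzizwngoz.
Attach person 2nd person -a → zafzizwngoza.
Apply vowel harmony: zafzizwngoza → zafzizwngeze.

zafzizwngeze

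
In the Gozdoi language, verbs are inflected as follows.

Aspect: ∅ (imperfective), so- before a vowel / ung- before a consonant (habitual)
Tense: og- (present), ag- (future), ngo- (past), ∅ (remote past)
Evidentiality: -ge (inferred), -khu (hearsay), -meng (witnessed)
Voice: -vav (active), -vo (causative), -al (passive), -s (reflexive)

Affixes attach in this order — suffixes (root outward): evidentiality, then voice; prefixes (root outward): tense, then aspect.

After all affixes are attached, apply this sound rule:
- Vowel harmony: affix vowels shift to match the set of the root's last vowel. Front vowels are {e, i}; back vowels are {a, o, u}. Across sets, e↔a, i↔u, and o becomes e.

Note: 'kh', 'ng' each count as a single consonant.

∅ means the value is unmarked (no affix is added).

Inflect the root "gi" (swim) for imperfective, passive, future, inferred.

Attach tense future ag- → aggi.
Attach evidentiality inferred -ge → aggige.
aspect = imperfective: zero marking, form stays aggige.
Attach voice passive -al → aggigeal.
Apply vowel harmony: aggigeal → eggigeel.

eggigeel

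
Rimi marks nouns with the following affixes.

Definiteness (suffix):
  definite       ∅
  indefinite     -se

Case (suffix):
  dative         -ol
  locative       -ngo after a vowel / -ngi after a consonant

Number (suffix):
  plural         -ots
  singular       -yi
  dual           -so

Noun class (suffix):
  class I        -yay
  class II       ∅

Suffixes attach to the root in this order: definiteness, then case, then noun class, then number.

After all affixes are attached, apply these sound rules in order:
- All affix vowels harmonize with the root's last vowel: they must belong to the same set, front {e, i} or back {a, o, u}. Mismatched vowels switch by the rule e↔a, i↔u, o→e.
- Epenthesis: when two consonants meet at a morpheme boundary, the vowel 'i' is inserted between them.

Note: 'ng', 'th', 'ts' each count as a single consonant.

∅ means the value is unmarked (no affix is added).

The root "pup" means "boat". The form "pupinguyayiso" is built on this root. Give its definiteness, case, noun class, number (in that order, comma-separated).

Segment: pup-ngi-yay-so.
definiteness: ∅ → definite.
case: -ngo/ngi → locative.
noun class: -yay → class I.
number: -so → dual.

definite, locative, class I, dual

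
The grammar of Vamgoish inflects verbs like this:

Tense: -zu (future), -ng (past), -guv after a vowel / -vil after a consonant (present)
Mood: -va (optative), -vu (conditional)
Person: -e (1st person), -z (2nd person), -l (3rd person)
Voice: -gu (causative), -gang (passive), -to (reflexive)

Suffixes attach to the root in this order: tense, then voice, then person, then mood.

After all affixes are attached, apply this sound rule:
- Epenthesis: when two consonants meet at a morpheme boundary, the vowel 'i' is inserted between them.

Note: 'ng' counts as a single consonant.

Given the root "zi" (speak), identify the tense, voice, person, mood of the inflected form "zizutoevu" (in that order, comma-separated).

future, reflexive, 1st person, conditional

Segment: zi-zu-to-e-vu.
tense: -zu → future.
voice: -to → reflexive.
person: -e → 1st person.
mood: -vu → conditional.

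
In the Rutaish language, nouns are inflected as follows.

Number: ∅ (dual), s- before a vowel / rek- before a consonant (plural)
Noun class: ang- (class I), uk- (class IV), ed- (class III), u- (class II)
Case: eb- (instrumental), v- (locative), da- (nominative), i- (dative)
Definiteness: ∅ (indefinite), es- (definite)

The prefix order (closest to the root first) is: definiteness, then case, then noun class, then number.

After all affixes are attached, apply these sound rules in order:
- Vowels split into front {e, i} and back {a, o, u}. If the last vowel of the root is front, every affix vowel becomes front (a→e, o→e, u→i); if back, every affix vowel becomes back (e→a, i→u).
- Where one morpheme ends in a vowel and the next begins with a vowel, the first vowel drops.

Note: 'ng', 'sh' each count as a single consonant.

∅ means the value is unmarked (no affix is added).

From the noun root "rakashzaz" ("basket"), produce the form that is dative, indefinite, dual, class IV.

ukurakashzaz

definiteness = indefinite: zero marking, form stays rakashzaz.
Attach case dative i- → irakashzaz.
Attach noun class class IV uk- → ukirakashzaz.
number = dual: zero marking, form stays ukirakashzaz.
Apply vowel harmony: ukirakashzaz → ukurakashzaz.
Vowel deletion: no change.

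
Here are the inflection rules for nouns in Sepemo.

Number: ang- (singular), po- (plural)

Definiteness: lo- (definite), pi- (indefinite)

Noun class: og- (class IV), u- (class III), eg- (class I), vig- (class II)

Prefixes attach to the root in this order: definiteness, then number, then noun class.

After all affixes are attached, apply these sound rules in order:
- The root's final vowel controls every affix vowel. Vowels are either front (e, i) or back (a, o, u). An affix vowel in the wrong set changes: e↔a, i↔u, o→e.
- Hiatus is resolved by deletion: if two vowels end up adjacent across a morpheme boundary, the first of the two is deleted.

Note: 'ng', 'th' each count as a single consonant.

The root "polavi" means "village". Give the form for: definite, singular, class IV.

Attach definiteness definite lo- → lopolavi.
Attach number singular ang- → anglopolavi.
Attach noun class class IV og- → oganglopolavi.
Apply vowel harmony: oganglopolavi → egenglepolavi.
Vowel deletion: no change.

egenglepolavi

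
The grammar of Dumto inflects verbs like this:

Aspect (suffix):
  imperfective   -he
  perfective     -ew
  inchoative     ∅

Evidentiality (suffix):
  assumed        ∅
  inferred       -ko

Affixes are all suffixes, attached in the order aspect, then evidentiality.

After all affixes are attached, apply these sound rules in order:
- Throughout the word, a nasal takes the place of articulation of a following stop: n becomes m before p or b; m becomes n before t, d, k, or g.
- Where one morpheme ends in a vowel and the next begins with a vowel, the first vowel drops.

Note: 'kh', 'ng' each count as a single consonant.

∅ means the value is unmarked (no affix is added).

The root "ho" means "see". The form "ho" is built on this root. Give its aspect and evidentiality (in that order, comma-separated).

Segment: ho.
aspect: ∅ → inchoative.
evidentiality: ∅ → assumed.

inchoative, assumed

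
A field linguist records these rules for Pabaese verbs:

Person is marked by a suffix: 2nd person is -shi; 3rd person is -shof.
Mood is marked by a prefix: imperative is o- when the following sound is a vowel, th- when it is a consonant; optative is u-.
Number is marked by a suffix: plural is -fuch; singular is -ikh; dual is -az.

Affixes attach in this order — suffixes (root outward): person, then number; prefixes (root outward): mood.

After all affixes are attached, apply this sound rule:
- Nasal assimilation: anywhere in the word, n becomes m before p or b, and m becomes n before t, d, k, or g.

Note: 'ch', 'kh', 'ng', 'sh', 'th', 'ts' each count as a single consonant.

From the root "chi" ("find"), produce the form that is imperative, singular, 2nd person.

thchishiikh

Attach mood imperative th- (before consonant 'ch') → thchi.
Attach person 2nd person -shi → thchishi.
Attach number singular -ikh → thchishiikh.
Nasal assimilation: no change.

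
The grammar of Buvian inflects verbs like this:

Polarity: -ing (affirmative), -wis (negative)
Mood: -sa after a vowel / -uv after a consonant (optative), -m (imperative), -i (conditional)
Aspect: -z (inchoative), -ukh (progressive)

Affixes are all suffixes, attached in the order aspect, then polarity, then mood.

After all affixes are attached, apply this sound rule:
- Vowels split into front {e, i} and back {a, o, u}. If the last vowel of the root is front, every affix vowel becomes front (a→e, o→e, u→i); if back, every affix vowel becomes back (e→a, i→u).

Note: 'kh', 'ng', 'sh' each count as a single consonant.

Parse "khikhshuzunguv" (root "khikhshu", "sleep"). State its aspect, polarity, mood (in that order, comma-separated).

inchoative, affirmative, optative

Segment: khikhshu-z-ing-uv.
aspect: -z → inchoative.
polarity: -ing → affirmative.
mood: -sa/uv → optative.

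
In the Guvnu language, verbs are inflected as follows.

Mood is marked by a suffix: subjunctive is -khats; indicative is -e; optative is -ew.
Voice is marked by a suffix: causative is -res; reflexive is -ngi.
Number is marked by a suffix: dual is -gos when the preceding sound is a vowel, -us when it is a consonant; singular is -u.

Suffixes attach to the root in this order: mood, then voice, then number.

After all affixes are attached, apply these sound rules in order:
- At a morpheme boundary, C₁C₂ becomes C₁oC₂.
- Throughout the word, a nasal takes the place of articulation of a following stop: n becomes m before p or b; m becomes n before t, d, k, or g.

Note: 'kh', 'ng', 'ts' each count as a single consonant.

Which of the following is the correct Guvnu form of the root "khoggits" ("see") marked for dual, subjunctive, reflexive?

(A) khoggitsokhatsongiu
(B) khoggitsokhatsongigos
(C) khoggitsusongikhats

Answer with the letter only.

Attach mood subjunctive -khats → khoggitskhats.
Attach voice reflexive -ngi → khoggitskhatsngi.
Attach number dual -gos (after vowel 'i') → khoggitskhatsngigos.
Apply epenthesis: khoggitskhatsngigos → khoggitsokhatsongigos.
Nasal assimilation: no change.
So the correct form is khoggitsokhatsongigos, option (B).
(A) khoggitsokhatsongiu is wrong: it uses singular instead of dual for number.
(C) khoggitsusongikhats is wrong: it has the affixes in the wrong order.

B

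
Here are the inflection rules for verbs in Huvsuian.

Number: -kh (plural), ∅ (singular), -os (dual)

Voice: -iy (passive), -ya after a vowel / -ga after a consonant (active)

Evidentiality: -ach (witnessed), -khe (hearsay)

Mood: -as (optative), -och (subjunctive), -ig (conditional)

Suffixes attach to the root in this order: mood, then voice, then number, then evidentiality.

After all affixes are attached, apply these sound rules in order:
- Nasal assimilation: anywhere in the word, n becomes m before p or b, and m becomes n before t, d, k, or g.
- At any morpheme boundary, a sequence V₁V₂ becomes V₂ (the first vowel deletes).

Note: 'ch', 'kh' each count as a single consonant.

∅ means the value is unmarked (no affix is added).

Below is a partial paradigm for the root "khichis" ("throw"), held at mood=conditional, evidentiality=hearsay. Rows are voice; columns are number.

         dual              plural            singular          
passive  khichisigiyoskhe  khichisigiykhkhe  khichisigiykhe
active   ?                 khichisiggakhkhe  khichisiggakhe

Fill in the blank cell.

Attach mood conditional -ig → khichisig.
Attach voice active -ga (after consonant 'g') → khichisigga.
Attach number dual -os → khichisiggaos.
Attach evidentiality hearsay -khe → khichisiggaoskhe.
Nasal assimilation: no change.
Apply vowel deletion: khichisiggaoskhe → khichisiggoskhe.

khichisiggoskhe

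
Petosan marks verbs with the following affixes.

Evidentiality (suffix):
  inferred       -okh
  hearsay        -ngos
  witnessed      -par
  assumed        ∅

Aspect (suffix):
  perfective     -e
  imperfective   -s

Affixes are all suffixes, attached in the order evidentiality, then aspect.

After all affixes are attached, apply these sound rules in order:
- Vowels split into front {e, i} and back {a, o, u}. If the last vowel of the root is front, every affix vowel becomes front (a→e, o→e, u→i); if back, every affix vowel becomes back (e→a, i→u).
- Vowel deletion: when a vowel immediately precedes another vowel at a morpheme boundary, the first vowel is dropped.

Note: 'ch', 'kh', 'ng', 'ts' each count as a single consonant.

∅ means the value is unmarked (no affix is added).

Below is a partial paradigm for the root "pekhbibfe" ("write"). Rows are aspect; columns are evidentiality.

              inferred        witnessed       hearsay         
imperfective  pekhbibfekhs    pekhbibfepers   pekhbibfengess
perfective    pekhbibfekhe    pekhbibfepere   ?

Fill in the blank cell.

pekhbibfengese

Attach evidentiality hearsay -ngos → pekhbibfengos.
Attach aspect perfective -e → pekhbibfengose.
Apply vowel harmony: pekhbibfengose → pekhbibfengese.
Vowel deletion: no change.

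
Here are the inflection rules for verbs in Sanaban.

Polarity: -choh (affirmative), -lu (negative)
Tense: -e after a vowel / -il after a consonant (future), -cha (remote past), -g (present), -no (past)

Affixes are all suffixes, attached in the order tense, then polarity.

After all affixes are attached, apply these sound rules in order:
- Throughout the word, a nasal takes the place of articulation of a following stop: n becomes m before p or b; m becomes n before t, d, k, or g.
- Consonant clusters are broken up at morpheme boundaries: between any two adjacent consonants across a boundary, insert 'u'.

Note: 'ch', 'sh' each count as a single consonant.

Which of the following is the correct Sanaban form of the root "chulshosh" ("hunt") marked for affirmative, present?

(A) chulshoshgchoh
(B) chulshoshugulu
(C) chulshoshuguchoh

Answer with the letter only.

Attach tense present -g → chulshoshg.
Attach polarity affirmative -choh → chulshoshgchoh.
Nasal assimilation: no change.
Apply epenthesis: chulshoshgchoh → chulshoshuguchoh.
So the correct form is chulshoshuguchoh, option (C).
(A) chulshoshgchoh is wrong: it fails to apply the sound rule(s).
(B) chulshoshugulu is wrong: it uses negative instead of affirmative for polarity.

C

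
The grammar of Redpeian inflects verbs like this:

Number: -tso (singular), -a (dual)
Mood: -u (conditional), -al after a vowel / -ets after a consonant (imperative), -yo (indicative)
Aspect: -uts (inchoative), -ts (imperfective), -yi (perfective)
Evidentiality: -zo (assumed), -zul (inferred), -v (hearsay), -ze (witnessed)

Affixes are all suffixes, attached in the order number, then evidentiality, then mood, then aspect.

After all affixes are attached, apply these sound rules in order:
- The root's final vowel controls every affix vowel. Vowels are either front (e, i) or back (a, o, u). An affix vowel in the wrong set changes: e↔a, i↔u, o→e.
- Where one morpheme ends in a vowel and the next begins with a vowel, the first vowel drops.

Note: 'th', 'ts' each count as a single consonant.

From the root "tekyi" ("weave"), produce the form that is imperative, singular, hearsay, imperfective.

tekyitsevetsts

Attach number singular -tso → tekyitso.
Attach evidentiality hearsay -v → tekyitsov.
Attach mood imperative -ets (after consonant 'v') → tekyitsovets.
Attach aspect imperfective -ts → tekyitsovetsts.
Apply vowel harmony: tekyitsovetsts → tekyitsevetsts.
Vowel deletion: no change.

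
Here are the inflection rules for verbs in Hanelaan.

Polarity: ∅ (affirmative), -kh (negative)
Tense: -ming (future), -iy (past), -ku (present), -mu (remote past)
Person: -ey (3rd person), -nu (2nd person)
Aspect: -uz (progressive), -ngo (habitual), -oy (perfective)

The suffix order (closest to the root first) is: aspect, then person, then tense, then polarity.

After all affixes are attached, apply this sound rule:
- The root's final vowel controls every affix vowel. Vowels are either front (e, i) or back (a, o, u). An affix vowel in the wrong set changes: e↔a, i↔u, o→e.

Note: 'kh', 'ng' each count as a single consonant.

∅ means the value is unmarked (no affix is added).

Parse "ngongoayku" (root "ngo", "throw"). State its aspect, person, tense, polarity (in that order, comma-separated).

Segment: ngo-ngo-ey-ku.
aspect: -ngo → habitual.
person: -ey → 3rd person.
tense: -ku → present.
polarity: ∅ → affirmative.

habitual, 3rd person, present, affirmative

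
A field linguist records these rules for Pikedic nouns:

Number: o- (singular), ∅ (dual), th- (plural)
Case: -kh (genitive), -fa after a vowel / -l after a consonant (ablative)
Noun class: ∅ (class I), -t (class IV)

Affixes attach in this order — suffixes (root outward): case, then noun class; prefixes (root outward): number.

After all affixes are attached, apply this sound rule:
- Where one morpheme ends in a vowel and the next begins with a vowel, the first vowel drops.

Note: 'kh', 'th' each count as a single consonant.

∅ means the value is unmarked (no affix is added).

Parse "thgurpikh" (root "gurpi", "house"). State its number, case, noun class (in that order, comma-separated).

Segment: th-gurpi-kh.
number: th- → plural.
case: -kh → genitive.
noun class: ∅ → class I.

plural, genitive, class I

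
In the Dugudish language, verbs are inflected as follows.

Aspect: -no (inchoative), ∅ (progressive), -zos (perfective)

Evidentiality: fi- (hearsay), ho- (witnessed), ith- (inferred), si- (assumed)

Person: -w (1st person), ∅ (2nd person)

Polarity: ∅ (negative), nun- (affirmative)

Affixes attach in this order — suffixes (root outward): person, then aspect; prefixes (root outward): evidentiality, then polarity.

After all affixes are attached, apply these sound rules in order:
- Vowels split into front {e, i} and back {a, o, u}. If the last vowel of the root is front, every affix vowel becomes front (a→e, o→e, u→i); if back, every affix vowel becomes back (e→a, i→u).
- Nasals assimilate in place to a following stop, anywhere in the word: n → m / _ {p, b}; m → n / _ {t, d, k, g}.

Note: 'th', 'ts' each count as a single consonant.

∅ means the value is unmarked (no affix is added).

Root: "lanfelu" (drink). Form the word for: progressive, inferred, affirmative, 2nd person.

Attach evidentiality inferred ith- → ithlanfelu.
Attach polarity affirmative nun- → nunithlanfelu.
person = 2nd person: zero marking, form stays nunithlanfelu.
aspect = progressive: zero marking, form stays nunithlanfelu.
Apply vowel harmony: nunithlanfelu → nunuthlanfelu.
Nasal assimilation: no change.

nunuthlanfelu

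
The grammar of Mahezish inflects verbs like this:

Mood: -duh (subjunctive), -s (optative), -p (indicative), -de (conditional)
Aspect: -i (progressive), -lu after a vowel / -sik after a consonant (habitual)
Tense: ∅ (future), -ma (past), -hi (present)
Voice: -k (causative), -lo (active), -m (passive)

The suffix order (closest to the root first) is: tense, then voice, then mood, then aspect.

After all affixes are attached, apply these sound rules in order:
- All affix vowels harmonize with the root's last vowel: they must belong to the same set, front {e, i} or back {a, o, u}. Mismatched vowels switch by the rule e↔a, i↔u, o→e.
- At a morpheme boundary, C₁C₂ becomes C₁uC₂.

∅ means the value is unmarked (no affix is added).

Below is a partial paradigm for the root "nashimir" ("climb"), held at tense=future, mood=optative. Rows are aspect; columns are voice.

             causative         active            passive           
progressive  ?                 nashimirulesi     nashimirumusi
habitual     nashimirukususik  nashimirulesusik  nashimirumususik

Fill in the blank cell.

nashimirukusi

tense = future: zero marking, form stays nashimir.
Attach voice causative -k → nashimirk.
Attach mood optative -s → nashimirks.
Attach aspect progressive -i → nashimirksi.
Vowel harmony: no change.
Apply epenthesis: nashimirksi → nashimirukusi.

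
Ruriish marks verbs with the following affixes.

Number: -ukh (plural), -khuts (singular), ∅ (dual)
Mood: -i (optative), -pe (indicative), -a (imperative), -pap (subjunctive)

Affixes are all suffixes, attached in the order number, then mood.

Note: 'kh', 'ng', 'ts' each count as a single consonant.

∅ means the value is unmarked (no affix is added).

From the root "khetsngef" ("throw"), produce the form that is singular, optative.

khetsngefkhutsi

Attach number singular -khuts → khetsngefkhuts.
Attach mood optative -i → khetsngefkhutsi.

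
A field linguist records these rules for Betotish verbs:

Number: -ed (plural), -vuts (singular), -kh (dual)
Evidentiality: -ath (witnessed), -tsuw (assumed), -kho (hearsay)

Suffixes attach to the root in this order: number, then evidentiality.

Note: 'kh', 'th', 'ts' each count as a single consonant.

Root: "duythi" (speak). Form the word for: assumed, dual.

duythikhtsuw

Attach number dual -kh → duythikh.
Attach evidentiality assumed -tsuw → duythikhtsuw.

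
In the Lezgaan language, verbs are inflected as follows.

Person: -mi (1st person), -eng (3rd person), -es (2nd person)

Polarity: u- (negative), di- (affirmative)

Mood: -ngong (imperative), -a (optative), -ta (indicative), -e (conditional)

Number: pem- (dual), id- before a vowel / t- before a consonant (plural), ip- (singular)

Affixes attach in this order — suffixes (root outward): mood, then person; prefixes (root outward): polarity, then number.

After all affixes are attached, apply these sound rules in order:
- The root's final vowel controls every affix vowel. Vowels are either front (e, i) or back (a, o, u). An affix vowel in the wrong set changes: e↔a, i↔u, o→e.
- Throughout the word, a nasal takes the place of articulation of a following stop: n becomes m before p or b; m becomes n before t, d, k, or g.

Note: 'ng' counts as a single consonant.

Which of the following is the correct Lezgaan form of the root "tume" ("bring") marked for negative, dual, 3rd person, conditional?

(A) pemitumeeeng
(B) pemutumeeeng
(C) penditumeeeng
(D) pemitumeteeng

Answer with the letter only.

A

Attach polarity negative u- → utume.
Attach mood conditional -e → utumee.
Attach person 3rd person -eng → utumeeeng.
Attach number dual pem- → pemutumeeeng.
Apply vowel harmony: pemutumeeeng → pemitumeeeng.
Nasal assimilation: no change.
So the correct form is pemitumeeeng, option (A).
(D) pemitumeteeng is wrong: it uses indicative instead of conditional for mood.
(C) penditumeeeng is wrong: it uses affirmative instead of negative for polarity.
(B) pemutumeeeng is wrong: it fails to apply the sound rule(s).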